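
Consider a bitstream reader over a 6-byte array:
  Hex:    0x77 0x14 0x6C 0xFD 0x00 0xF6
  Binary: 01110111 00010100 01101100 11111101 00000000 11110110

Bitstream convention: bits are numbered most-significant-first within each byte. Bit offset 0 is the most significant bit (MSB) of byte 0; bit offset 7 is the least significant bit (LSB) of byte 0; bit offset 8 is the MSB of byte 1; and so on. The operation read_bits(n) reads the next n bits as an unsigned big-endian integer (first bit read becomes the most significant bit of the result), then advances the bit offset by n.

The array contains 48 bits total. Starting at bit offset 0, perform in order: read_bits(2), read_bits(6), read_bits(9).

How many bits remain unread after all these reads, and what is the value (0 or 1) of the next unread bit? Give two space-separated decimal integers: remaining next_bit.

Read 1: bits[0:2] width=2 -> value=1 (bin 01); offset now 2 = byte 0 bit 2; 46 bits remain
Read 2: bits[2:8] width=6 -> value=55 (bin 110111); offset now 8 = byte 1 bit 0; 40 bits remain
Read 3: bits[8:17] width=9 -> value=40 (bin 000101000); offset now 17 = byte 2 bit 1; 31 bits remain

Answer: 31 1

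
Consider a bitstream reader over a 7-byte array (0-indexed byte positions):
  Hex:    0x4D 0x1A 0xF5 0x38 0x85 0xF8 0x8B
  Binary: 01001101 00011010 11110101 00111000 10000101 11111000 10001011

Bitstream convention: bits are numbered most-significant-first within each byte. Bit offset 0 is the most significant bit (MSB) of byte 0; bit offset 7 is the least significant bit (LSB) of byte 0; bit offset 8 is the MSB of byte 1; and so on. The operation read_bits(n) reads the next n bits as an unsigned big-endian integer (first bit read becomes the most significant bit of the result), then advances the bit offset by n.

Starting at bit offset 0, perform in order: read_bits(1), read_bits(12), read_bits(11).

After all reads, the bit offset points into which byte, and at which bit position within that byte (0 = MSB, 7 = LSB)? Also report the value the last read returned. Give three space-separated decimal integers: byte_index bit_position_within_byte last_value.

Read 1: bits[0:1] width=1 -> value=0 (bin 0); offset now 1 = byte 0 bit 1; 55 bits remain
Read 2: bits[1:13] width=12 -> value=2467 (bin 100110100011); offset now 13 = byte 1 bit 5; 43 bits remain
Read 3: bits[13:24] width=11 -> value=757 (bin 01011110101); offset now 24 = byte 3 bit 0; 32 bits remain

Answer: 3 0 757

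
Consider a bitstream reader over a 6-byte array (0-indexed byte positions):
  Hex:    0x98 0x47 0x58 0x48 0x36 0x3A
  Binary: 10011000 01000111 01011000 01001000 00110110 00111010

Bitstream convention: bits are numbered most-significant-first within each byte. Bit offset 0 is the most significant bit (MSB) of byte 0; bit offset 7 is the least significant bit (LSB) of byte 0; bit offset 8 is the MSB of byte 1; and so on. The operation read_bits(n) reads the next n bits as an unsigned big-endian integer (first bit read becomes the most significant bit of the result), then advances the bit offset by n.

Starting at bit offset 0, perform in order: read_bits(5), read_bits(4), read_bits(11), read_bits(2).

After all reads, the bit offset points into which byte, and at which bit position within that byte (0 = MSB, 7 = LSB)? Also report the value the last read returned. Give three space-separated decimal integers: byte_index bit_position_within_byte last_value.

Read 1: bits[0:5] width=5 -> value=19 (bin 10011); offset now 5 = byte 0 bit 5; 43 bits remain
Read 2: bits[5:9] width=4 -> value=0 (bin 0000); offset now 9 = byte 1 bit 1; 39 bits remain
Read 3: bits[9:20] width=11 -> value=1141 (bin 10001110101); offset now 20 = byte 2 bit 4; 28 bits remain
Read 4: bits[20:22] width=2 -> value=2 (bin 10); offset now 22 = byte 2 bit 6; 26 bits remain

Answer: 2 6 2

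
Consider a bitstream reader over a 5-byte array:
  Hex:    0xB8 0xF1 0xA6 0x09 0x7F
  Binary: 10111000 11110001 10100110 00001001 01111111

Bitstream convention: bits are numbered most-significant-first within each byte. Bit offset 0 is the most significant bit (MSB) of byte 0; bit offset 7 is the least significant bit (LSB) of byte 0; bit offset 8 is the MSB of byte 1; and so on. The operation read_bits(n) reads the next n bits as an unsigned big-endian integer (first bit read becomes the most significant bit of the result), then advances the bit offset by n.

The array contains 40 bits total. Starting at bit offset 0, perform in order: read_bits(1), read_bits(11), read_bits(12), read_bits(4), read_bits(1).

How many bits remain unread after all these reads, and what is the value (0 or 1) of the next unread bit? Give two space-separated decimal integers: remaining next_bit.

Read 1: bits[0:1] width=1 -> value=1 (bin 1); offset now 1 = byte 0 bit 1; 39 bits remain
Read 2: bits[1:12] width=11 -> value=911 (bin 01110001111); offset now 12 = byte 1 bit 4; 28 bits remain
Read 3: bits[12:24] width=12 -> value=422 (bin 000110100110); offset now 24 = byte 3 bit 0; 16 bits remain
Read 4: bits[24:28] width=4 -> value=0 (bin 0000); offset now 28 = byte 3 bit 4; 12 bits remain
Read 5: bits[28:29] width=1 -> value=1 (bin 1); offset now 29 = byte 3 bit 5; 11 bits remain

Answer: 11 0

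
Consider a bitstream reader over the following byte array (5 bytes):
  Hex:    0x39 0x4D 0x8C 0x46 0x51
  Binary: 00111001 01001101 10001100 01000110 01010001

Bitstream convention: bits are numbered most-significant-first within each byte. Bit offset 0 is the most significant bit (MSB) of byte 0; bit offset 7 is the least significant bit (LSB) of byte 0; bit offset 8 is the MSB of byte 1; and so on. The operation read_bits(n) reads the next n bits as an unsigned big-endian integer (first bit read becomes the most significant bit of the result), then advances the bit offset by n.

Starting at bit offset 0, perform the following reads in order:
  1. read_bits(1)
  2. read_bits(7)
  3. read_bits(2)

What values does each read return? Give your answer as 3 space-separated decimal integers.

Read 1: bits[0:1] width=1 -> value=0 (bin 0); offset now 1 = byte 0 bit 1; 39 bits remain
Read 2: bits[1:8] width=7 -> value=57 (bin 0111001); offset now 8 = byte 1 bit 0; 32 bits remain
Read 3: bits[8:10] width=2 -> value=1 (bin 01); offset now 10 = byte 1 bit 2; 30 bits remain

Answer: 0 57 1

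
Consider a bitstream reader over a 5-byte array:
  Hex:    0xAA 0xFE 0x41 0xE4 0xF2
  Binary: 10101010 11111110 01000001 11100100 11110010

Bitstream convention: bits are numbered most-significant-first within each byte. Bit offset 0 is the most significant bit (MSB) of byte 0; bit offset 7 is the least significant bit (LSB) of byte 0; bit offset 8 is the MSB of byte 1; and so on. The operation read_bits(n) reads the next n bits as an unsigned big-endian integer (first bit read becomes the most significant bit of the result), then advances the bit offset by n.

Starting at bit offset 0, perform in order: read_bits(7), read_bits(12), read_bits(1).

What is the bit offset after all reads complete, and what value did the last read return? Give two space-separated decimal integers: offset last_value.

Answer: 20 0

Derivation:
Read 1: bits[0:7] width=7 -> value=85 (bin 1010101); offset now 7 = byte 0 bit 7; 33 bits remain
Read 2: bits[7:19] width=12 -> value=2034 (bin 011111110010); offset now 19 = byte 2 bit 3; 21 bits remain
Read 3: bits[19:20] width=1 -> value=0 (bin 0); offset now 20 = byte 2 bit 4; 20 bits remain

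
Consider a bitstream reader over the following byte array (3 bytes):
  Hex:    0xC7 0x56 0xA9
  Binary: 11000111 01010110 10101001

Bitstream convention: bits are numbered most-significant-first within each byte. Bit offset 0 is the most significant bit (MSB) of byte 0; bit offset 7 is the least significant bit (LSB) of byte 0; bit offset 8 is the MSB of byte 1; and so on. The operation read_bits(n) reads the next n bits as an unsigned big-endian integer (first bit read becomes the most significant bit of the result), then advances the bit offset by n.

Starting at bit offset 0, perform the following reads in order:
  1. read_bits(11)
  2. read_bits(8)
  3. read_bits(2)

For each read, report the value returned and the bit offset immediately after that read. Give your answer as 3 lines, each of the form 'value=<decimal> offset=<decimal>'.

Answer: value=1594 offset=11
value=181 offset=19
value=1 offset=21

Derivation:
Read 1: bits[0:11] width=11 -> value=1594 (bin 11000111010); offset now 11 = byte 1 bit 3; 13 bits remain
Read 2: bits[11:19] width=8 -> value=181 (bin 10110101); offset now 19 = byte 2 bit 3; 5 bits remain
Read 3: bits[19:21] width=2 -> value=1 (bin 01); offset now 21 = byte 2 bit 5; 3 bits remain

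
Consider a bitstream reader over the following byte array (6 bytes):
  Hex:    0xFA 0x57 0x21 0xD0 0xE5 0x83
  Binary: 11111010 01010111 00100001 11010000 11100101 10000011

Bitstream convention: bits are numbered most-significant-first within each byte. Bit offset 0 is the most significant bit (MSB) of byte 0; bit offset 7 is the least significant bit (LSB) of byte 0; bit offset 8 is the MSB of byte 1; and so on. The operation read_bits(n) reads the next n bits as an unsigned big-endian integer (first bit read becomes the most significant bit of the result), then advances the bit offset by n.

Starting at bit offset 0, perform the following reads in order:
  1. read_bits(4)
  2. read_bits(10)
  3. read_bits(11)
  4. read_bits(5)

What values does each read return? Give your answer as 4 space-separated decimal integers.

Read 1: bits[0:4] width=4 -> value=15 (bin 1111); offset now 4 = byte 0 bit 4; 44 bits remain
Read 2: bits[4:14] width=10 -> value=661 (bin 1010010101); offset now 14 = byte 1 bit 6; 34 bits remain
Read 3: bits[14:25] width=11 -> value=1603 (bin 11001000011); offset now 25 = byte 3 bit 1; 23 bits remain
Read 4: bits[25:30] width=5 -> value=20 (bin 10100); offset now 30 = byte 3 bit 6; 18 bits remain

Answer: 15 661 1603 20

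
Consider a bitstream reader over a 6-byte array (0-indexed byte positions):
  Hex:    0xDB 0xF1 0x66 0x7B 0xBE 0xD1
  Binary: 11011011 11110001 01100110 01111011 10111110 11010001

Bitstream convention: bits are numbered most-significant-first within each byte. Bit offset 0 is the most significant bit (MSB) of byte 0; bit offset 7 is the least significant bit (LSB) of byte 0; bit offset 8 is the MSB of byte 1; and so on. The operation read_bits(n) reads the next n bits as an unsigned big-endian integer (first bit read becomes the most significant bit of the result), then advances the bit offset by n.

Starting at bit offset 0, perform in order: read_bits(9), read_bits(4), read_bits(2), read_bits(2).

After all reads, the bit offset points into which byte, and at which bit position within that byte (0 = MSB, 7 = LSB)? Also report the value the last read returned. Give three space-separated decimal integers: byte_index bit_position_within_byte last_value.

Answer: 2 1 2

Derivation:
Read 1: bits[0:9] width=9 -> value=439 (bin 110110111); offset now 9 = byte 1 bit 1; 39 bits remain
Read 2: bits[9:13] width=4 -> value=14 (bin 1110); offset now 13 = byte 1 bit 5; 35 bits remain
Read 3: bits[13:15] width=2 -> value=0 (bin 00); offset now 15 = byte 1 bit 7; 33 bits remain
Read 4: bits[15:17] width=2 -> value=2 (bin 10); offset now 17 = byte 2 bit 1; 31 bits remain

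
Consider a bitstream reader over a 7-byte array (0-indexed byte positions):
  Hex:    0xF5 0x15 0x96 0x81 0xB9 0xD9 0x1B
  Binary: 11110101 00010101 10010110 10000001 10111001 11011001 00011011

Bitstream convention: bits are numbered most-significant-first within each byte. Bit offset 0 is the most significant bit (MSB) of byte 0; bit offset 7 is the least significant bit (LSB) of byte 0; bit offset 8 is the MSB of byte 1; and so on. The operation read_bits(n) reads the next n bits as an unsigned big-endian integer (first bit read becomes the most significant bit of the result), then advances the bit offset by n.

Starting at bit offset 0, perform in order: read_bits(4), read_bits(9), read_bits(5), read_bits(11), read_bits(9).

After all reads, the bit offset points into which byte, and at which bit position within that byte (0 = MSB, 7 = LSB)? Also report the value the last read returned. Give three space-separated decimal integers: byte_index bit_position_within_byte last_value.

Answer: 4 6 110

Derivation:
Read 1: bits[0:4] width=4 -> value=15 (bin 1111); offset now 4 = byte 0 bit 4; 52 bits remain
Read 2: bits[4:13] width=9 -> value=162 (bin 010100010); offset now 13 = byte 1 bit 5; 43 bits remain
Read 3: bits[13:18] width=5 -> value=22 (bin 10110); offset now 18 = byte 2 bit 2; 38 bits remain
Read 4: bits[18:29] width=11 -> value=720 (bin 01011010000); offset now 29 = byte 3 bit 5; 27 bits remain
Read 5: bits[29:38] width=9 -> value=110 (bin 001101110); offset now 38 = byte 4 bit 6; 18 bits remain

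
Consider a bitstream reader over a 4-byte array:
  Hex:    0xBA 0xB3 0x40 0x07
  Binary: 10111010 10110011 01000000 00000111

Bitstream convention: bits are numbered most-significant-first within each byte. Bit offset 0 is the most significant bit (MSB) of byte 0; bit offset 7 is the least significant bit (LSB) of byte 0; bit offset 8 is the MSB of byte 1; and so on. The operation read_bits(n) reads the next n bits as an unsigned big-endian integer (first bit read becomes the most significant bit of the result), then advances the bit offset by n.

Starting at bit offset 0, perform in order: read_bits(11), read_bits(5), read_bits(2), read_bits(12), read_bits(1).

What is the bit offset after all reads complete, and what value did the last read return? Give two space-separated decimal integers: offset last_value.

Answer: 31 1

Derivation:
Read 1: bits[0:11] width=11 -> value=1493 (bin 10111010101); offset now 11 = byte 1 bit 3; 21 bits remain
Read 2: bits[11:16] width=5 -> value=19 (bin 10011); offset now 16 = byte 2 bit 0; 16 bits remain
Read 3: bits[16:18] width=2 -> value=1 (bin 01); offset now 18 = byte 2 bit 2; 14 bits remain
Read 4: bits[18:30] width=12 -> value=1 (bin 000000000001); offset now 30 = byte 3 bit 6; 2 bits remain
Read 5: bits[30:31] width=1 -> value=1 (bin 1); offset now 31 = byte 3 bit 7; 1 bits remain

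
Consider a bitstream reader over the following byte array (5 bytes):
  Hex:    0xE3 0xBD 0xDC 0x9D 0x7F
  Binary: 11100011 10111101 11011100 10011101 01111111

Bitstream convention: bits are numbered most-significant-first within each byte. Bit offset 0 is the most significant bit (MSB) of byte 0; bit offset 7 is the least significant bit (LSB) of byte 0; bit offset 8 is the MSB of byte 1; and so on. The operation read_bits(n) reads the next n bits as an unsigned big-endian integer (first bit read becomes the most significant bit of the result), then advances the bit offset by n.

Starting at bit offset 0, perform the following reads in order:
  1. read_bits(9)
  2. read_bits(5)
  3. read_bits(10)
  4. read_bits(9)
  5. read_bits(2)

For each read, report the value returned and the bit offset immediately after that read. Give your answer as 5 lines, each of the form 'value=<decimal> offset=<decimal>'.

Read 1: bits[0:9] width=9 -> value=455 (bin 111000111); offset now 9 = byte 1 bit 1; 31 bits remain
Read 2: bits[9:14] width=5 -> value=15 (bin 01111); offset now 14 = byte 1 bit 6; 26 bits remain
Read 3: bits[14:24] width=10 -> value=476 (bin 0111011100); offset now 24 = byte 3 bit 0; 16 bits remain
Read 4: bits[24:33] width=9 -> value=314 (bin 100111010); offset now 33 = byte 4 bit 1; 7 bits remain
Read 5: bits[33:35] width=2 -> value=3 (bin 11); offset now 35 = byte 4 bit 3; 5 bits remain

Answer: value=455 offset=9
value=15 offset=14
value=476 offset=24
value=314 offset=33
value=3 offset=35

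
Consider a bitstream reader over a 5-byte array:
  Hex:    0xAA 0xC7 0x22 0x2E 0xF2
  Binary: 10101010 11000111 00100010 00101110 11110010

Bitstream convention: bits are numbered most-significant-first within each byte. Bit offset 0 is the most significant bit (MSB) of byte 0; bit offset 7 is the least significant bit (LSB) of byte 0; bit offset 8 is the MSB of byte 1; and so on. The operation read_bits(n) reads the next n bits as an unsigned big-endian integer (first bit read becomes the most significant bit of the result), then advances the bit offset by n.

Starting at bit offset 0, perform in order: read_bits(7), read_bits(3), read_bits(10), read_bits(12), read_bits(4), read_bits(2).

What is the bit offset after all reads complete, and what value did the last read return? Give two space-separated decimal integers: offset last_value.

Answer: 38 0

Derivation:
Read 1: bits[0:7] width=7 -> value=85 (bin 1010101); offset now 7 = byte 0 bit 7; 33 bits remain
Read 2: bits[7:10] width=3 -> value=3 (bin 011); offset now 10 = byte 1 bit 2; 30 bits remain
Read 3: bits[10:20] width=10 -> value=114 (bin 0001110010); offset now 20 = byte 2 bit 4; 20 bits remain
Read 4: bits[20:32] width=12 -> value=558 (bin 001000101110); offset now 32 = byte 4 bit 0; 8 bits remain
Read 5: bits[32:36] width=4 -> value=15 (bin 1111); offset now 36 = byte 4 bit 4; 4 bits remain
Read 6: bits[36:38] width=2 -> value=0 (bin 00); offset now 38 = byte 4 bit 6; 2 bits remain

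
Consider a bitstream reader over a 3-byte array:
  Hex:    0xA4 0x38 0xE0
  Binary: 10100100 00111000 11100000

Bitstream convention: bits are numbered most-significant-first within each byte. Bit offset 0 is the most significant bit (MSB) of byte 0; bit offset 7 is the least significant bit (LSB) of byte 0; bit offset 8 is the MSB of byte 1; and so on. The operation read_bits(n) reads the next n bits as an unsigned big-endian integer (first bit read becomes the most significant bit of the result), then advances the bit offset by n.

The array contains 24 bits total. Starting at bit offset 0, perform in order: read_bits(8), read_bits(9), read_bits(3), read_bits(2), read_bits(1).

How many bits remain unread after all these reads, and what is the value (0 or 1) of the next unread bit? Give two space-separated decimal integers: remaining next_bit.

Read 1: bits[0:8] width=8 -> value=164 (bin 10100100); offset now 8 = byte 1 bit 0; 16 bits remain
Read 2: bits[8:17] width=9 -> value=113 (bin 001110001); offset now 17 = byte 2 bit 1; 7 bits remain
Read 3: bits[17:20] width=3 -> value=6 (bin 110); offset now 20 = byte 2 bit 4; 4 bits remain
Read 4: bits[20:22] width=2 -> value=0 (bin 00); offset now 22 = byte 2 bit 6; 2 bits remain
Read 5: bits[22:23] width=1 -> value=0 (bin 0); offset now 23 = byte 2 bit 7; 1 bits remain

Answer: 1 0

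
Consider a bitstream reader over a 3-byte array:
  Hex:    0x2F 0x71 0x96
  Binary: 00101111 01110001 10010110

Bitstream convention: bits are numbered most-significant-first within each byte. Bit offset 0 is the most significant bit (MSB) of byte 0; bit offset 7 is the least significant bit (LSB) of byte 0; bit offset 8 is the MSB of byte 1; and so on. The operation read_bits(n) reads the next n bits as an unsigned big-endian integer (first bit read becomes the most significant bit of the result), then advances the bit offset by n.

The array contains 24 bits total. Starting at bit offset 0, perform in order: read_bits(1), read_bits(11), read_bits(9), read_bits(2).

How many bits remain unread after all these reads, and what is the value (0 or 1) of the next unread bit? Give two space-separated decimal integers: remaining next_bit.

Read 1: bits[0:1] width=1 -> value=0 (bin 0); offset now 1 = byte 0 bit 1; 23 bits remain
Read 2: bits[1:12] width=11 -> value=759 (bin 01011110111); offset now 12 = byte 1 bit 4; 12 bits remain
Read 3: bits[12:21] width=9 -> value=50 (bin 000110010); offset now 21 = byte 2 bit 5; 3 bits remain
Read 4: bits[21:23] width=2 -> value=3 (bin 11); offset now 23 = byte 2 bit 7; 1 bits remain

Answer: 1 0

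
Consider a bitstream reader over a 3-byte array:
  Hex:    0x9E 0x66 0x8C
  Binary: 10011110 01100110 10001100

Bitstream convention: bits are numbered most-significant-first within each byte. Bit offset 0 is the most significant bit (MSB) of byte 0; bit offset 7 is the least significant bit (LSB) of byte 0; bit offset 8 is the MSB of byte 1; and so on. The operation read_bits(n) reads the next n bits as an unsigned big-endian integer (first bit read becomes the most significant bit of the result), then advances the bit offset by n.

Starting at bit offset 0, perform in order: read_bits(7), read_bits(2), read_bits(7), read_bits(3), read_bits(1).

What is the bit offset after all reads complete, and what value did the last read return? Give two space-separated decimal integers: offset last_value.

Answer: 20 0

Derivation:
Read 1: bits[0:7] width=7 -> value=79 (bin 1001111); offset now 7 = byte 0 bit 7; 17 bits remain
Read 2: bits[7:9] width=2 -> value=0 (bin 00); offset now 9 = byte 1 bit 1; 15 bits remain
Read 3: bits[9:16] width=7 -> value=102 (bin 1100110); offset now 16 = byte 2 bit 0; 8 bits remain
Read 4: bits[16:19] width=3 -> value=4 (bin 100); offset now 19 = byte 2 bit 3; 5 bits remain
Read 5: bits[19:20] width=1 -> value=0 (bin 0); offset now 20 = byte 2 bit 4; 4 bits remain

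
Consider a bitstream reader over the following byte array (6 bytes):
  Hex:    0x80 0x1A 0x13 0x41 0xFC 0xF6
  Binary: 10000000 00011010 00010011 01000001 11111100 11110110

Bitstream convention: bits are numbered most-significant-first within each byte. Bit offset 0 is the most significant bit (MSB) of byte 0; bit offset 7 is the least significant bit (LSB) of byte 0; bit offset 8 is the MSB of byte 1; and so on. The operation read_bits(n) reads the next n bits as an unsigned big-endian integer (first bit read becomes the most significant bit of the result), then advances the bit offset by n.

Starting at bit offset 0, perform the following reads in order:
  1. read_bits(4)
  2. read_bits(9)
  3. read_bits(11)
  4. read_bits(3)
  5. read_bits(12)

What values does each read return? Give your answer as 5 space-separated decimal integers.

Read 1: bits[0:4] width=4 -> value=8 (bin 1000); offset now 4 = byte 0 bit 4; 44 bits remain
Read 2: bits[4:13] width=9 -> value=3 (bin 000000011); offset now 13 = byte 1 bit 5; 35 bits remain
Read 3: bits[13:24] width=11 -> value=531 (bin 01000010011); offset now 24 = byte 3 bit 0; 24 bits remain
Read 4: bits[24:27] width=3 -> value=2 (bin 010); offset now 27 = byte 3 bit 3; 21 bits remain
Read 5: bits[27:39] width=12 -> value=254 (bin 000011111110); offset now 39 = byte 4 bit 7; 9 bits remain

Answer: 8 3 531 2 254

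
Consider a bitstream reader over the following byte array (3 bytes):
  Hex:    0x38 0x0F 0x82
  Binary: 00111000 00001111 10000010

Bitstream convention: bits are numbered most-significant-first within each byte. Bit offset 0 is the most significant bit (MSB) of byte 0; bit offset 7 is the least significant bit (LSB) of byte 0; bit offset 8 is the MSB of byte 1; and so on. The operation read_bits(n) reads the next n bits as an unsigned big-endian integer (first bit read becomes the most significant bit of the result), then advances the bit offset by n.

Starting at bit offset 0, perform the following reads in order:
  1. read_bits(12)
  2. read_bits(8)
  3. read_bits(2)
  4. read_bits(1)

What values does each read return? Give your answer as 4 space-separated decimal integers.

Read 1: bits[0:12] width=12 -> value=896 (bin 001110000000); offset now 12 = byte 1 bit 4; 12 bits remain
Read 2: bits[12:20] width=8 -> value=248 (bin 11111000); offset now 20 = byte 2 bit 4; 4 bits remain
Read 3: bits[20:22] width=2 -> value=0 (bin 00); offset now 22 = byte 2 bit 6; 2 bits remain
Read 4: bits[22:23] width=1 -> value=1 (bin 1); offset now 23 = byte 2 bit 7; 1 bits remain

Answer: 896 248 0 1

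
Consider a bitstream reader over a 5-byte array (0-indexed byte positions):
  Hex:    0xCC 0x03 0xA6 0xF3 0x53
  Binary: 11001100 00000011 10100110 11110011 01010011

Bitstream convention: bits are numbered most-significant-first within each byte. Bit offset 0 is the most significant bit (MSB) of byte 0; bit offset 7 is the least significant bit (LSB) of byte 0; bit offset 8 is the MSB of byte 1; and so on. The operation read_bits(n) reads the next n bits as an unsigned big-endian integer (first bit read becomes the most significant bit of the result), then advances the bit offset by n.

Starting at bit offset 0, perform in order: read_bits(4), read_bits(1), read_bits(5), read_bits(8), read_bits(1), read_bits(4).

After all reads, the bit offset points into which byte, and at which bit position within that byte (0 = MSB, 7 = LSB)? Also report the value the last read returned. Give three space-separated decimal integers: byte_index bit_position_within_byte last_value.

Read 1: bits[0:4] width=4 -> value=12 (bin 1100); offset now 4 = byte 0 bit 4; 36 bits remain
Read 2: bits[4:5] width=1 -> value=1 (bin 1); offset now 5 = byte 0 bit 5; 35 bits remain
Read 3: bits[5:10] width=5 -> value=16 (bin 10000); offset now 10 = byte 1 bit 2; 30 bits remain
Read 4: bits[10:18] width=8 -> value=14 (bin 00001110); offset now 18 = byte 2 bit 2; 22 bits remain
Read 5: bits[18:19] width=1 -> value=1 (bin 1); offset now 19 = byte 2 bit 3; 21 bits remain
Read 6: bits[19:23] width=4 -> value=3 (bin 0011); offset now 23 = byte 2 bit 7; 17 bits remain

Answer: 2 7 3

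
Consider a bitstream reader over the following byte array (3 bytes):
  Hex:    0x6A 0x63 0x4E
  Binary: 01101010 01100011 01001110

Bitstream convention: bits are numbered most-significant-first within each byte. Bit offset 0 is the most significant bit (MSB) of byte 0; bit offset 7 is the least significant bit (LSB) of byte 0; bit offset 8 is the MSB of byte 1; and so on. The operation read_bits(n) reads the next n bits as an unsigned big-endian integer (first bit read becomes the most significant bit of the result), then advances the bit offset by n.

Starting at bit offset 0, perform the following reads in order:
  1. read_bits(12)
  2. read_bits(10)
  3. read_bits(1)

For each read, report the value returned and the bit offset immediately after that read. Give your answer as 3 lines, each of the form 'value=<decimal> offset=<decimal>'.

Answer: value=1702 offset=12
value=211 offset=22
value=1 offset=23

Derivation:
Read 1: bits[0:12] width=12 -> value=1702 (bin 011010100110); offset now 12 = byte 1 bit 4; 12 bits remain
Read 2: bits[12:22] width=10 -> value=211 (bin 0011010011); offset now 22 = byte 2 bit 6; 2 bits remain
Read 3: bits[22:23] width=1 -> value=1 (bin 1); offset now 23 = byte 2 bit 7; 1 bits remain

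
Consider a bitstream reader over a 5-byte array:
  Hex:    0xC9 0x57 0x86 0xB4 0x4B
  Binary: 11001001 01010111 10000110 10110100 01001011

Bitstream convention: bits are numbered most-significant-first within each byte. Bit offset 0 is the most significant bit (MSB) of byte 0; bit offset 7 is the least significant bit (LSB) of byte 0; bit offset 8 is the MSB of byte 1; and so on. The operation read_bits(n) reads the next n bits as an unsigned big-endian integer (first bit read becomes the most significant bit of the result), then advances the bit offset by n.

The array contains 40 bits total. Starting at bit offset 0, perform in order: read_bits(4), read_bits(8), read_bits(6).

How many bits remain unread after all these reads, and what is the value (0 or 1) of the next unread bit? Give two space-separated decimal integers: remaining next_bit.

Answer: 22 0

Derivation:
Read 1: bits[0:4] width=4 -> value=12 (bin 1100); offset now 4 = byte 0 bit 4; 36 bits remain
Read 2: bits[4:12] width=8 -> value=149 (bin 10010101); offset now 12 = byte 1 bit 4; 28 bits remain
Read 3: bits[12:18] width=6 -> value=30 (bin 011110); offset now 18 = byte 2 bit 2; 22 bits remain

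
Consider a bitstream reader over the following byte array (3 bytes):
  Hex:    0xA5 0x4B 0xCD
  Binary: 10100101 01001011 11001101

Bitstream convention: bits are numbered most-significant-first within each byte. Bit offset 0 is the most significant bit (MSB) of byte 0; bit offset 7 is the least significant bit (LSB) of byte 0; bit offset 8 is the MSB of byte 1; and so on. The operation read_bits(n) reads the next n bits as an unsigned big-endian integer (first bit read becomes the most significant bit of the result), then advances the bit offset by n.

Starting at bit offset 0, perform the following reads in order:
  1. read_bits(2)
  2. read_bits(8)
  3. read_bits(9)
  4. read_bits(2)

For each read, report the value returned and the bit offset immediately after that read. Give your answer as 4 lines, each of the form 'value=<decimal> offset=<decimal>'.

Read 1: bits[0:2] width=2 -> value=2 (bin 10); offset now 2 = byte 0 bit 2; 22 bits remain
Read 2: bits[2:10] width=8 -> value=149 (bin 10010101); offset now 10 = byte 1 bit 2; 14 bits remain
Read 3: bits[10:19] width=9 -> value=94 (bin 001011110); offset now 19 = byte 2 bit 3; 5 bits remain
Read 4: bits[19:21] width=2 -> value=1 (bin 01); offset now 21 = byte 2 bit 5; 3 bits remain

Answer: value=2 offset=2
value=149 offset=10
value=94 offset=19
value=1 offset=21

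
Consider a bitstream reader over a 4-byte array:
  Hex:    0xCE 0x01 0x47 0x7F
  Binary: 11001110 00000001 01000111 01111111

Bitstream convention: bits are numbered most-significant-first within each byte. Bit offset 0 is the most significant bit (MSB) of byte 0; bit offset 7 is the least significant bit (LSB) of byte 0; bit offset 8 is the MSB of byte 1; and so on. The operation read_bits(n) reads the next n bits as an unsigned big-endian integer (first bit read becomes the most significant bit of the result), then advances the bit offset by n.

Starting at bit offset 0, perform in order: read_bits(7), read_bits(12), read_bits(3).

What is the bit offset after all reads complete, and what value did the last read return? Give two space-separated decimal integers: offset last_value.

Answer: 22 1

Derivation:
Read 1: bits[0:7] width=7 -> value=103 (bin 1100111); offset now 7 = byte 0 bit 7; 25 bits remain
Read 2: bits[7:19] width=12 -> value=10 (bin 000000001010); offset now 19 = byte 2 bit 3; 13 bits remain
Read 3: bits[19:22] width=3 -> value=1 (bin 001); offset now 22 = byte 2 bit 6; 10 bits remain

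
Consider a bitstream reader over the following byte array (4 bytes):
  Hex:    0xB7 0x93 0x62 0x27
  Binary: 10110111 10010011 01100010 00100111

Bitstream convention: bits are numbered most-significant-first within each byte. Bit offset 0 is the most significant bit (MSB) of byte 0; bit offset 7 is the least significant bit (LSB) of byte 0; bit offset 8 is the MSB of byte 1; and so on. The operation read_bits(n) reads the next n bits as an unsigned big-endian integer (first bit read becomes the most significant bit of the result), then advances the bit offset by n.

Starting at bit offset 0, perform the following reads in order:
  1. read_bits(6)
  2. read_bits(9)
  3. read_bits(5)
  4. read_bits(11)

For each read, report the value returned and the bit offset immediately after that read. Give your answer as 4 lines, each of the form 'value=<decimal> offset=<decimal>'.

Read 1: bits[0:6] width=6 -> value=45 (bin 101101); offset now 6 = byte 0 bit 6; 26 bits remain
Read 2: bits[6:15] width=9 -> value=457 (bin 111001001); offset now 15 = byte 1 bit 7; 17 bits remain
Read 3: bits[15:20] width=5 -> value=22 (bin 10110); offset now 20 = byte 2 bit 4; 12 bits remain
Read 4: bits[20:31] width=11 -> value=275 (bin 00100010011); offset now 31 = byte 3 bit 7; 1 bits remain

Answer: value=45 offset=6
value=457 offset=15
value=22 offset=20
value=275 offset=31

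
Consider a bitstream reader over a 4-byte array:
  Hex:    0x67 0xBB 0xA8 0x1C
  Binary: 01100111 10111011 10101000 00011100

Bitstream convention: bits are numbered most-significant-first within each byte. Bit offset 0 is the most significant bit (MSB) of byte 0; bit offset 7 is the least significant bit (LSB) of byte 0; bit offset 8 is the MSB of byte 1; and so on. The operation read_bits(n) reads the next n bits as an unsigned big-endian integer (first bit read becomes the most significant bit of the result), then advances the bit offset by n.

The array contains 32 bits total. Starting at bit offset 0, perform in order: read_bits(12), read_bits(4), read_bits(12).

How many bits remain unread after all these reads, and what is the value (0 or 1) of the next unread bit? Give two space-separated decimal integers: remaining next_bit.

Read 1: bits[0:12] width=12 -> value=1659 (bin 011001111011); offset now 12 = byte 1 bit 4; 20 bits remain
Read 2: bits[12:16] width=4 -> value=11 (bin 1011); offset now 16 = byte 2 bit 0; 16 bits remain
Read 3: bits[16:28] width=12 -> value=2689 (bin 101010000001); offset now 28 = byte 3 bit 4; 4 bits remain

Answer: 4 1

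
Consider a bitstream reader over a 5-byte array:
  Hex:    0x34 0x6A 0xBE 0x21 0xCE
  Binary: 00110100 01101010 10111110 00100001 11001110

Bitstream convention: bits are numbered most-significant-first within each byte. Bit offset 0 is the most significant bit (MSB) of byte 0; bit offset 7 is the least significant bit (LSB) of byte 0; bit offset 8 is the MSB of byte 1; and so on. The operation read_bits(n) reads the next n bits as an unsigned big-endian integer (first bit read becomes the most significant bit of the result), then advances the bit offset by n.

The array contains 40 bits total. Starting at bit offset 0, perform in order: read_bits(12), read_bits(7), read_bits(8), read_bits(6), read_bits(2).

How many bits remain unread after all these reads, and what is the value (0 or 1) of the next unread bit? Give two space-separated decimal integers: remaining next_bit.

Read 1: bits[0:12] width=12 -> value=838 (bin 001101000110); offset now 12 = byte 1 bit 4; 28 bits remain
Read 2: bits[12:19] width=7 -> value=85 (bin 1010101); offset now 19 = byte 2 bit 3; 21 bits remain
Read 3: bits[19:27] width=8 -> value=241 (bin 11110001); offset now 27 = byte 3 bit 3; 13 bits remain
Read 4: bits[27:33] width=6 -> value=3 (bin 000011); offset now 33 = byte 4 bit 1; 7 bits remain
Read 5: bits[33:35] width=2 -> value=2 (bin 10); offset now 35 = byte 4 bit 3; 5 bits remain

Answer: 5 0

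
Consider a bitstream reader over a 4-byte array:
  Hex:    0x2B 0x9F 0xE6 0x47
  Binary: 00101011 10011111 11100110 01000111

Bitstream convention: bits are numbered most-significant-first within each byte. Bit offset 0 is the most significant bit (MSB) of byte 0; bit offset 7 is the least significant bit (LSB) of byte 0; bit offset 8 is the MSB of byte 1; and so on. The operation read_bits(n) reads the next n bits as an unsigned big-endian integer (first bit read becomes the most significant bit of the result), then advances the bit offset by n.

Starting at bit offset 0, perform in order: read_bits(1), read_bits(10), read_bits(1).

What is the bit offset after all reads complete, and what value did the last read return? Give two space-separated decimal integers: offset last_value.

Answer: 12 1

Derivation:
Read 1: bits[0:1] width=1 -> value=0 (bin 0); offset now 1 = byte 0 bit 1; 31 bits remain
Read 2: bits[1:11] width=10 -> value=348 (bin 0101011100); offset now 11 = byte 1 bit 3; 21 bits remain
Read 3: bits[11:12] width=1 -> value=1 (bin 1); offset now 12 = byte 1 bit 4; 20 bits remain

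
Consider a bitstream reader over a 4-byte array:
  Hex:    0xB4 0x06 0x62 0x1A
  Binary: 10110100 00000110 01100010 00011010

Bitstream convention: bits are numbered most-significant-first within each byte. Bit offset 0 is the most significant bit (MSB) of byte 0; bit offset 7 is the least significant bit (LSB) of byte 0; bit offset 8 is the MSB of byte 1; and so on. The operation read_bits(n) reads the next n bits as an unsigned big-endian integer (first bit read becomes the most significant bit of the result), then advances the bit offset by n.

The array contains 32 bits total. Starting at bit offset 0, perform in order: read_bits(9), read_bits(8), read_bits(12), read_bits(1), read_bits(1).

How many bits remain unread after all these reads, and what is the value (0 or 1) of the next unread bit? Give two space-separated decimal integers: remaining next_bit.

Read 1: bits[0:9] width=9 -> value=360 (bin 101101000); offset now 9 = byte 1 bit 1; 23 bits remain
Read 2: bits[9:17] width=8 -> value=12 (bin 00001100); offset now 17 = byte 2 bit 1; 15 bits remain
Read 3: bits[17:29] width=12 -> value=3139 (bin 110001000011); offset now 29 = byte 3 bit 5; 3 bits remain
Read 4: bits[29:30] width=1 -> value=0 (bin 0); offset now 30 = byte 3 bit 6; 2 bits remain
Read 5: bits[30:31] width=1 -> value=1 (bin 1); offset now 31 = byte 3 bit 7; 1 bits remain

Answer: 1 0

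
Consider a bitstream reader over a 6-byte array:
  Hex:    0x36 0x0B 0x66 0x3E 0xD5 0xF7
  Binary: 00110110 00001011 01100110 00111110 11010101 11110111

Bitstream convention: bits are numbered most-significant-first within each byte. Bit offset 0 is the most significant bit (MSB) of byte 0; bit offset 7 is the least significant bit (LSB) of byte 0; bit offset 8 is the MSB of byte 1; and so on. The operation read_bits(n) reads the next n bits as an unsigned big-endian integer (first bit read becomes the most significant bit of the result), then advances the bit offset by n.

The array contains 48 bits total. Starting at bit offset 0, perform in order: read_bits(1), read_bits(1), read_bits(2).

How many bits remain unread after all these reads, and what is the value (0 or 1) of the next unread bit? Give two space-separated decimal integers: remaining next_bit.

Read 1: bits[0:1] width=1 -> value=0 (bin 0); offset now 1 = byte 0 bit 1; 47 bits remain
Read 2: bits[1:2] width=1 -> value=0 (bin 0); offset now 2 = byte 0 bit 2; 46 bits remain
Read 3: bits[2:4] width=2 -> value=3 (bin 11); offset now 4 = byte 0 bit 4; 44 bits remain

Answer: 44 0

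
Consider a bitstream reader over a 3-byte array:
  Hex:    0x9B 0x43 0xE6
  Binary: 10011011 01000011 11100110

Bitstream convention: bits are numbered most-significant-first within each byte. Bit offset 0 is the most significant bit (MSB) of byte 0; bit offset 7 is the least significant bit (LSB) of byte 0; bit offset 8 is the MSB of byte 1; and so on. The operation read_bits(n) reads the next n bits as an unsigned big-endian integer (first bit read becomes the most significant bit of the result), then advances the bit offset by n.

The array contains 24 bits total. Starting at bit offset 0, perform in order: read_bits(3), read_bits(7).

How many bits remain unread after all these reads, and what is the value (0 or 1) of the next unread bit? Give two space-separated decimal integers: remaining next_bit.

Read 1: bits[0:3] width=3 -> value=4 (bin 100); offset now 3 = byte 0 bit 3; 21 bits remain
Read 2: bits[3:10] width=7 -> value=109 (bin 1101101); offset now 10 = byte 1 bit 2; 14 bits remain

Answer: 14 0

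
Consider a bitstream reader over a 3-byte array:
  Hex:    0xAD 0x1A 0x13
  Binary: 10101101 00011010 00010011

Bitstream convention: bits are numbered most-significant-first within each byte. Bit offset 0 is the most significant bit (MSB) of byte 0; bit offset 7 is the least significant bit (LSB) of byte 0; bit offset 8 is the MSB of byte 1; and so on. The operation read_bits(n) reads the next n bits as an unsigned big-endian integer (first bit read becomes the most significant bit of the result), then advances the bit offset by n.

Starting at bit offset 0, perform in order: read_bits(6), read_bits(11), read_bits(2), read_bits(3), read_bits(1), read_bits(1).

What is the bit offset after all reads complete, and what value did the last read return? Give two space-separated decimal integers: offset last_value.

Answer: 24 1

Derivation:
Read 1: bits[0:6] width=6 -> value=43 (bin 101011); offset now 6 = byte 0 bit 6; 18 bits remain
Read 2: bits[6:17] width=11 -> value=564 (bin 01000110100); offset now 17 = byte 2 bit 1; 7 bits remain
Read 3: bits[17:19] width=2 -> value=0 (bin 00); offset now 19 = byte 2 bit 3; 5 bits remain
Read 4: bits[19:22] width=3 -> value=4 (bin 100); offset now 22 = byte 2 bit 6; 2 bits remain
Read 5: bits[22:23] width=1 -> value=1 (bin 1); offset now 23 = byte 2 bit 7; 1 bits remain
Read 6: bits[23:24] width=1 -> value=1 (bin 1); offset now 24 = byte 3 bit 0; 0 bits remain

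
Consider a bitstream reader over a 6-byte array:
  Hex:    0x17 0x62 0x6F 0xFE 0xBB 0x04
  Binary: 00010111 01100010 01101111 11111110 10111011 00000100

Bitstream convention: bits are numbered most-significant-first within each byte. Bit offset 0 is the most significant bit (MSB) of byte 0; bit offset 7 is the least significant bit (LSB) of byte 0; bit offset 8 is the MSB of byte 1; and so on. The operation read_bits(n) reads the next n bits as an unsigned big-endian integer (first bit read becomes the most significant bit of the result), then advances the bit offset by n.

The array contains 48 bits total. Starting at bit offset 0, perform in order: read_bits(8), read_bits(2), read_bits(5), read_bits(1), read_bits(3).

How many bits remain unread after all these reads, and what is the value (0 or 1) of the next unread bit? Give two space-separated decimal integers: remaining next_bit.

Read 1: bits[0:8] width=8 -> value=23 (bin 00010111); offset now 8 = byte 1 bit 0; 40 bits remain
Read 2: bits[8:10] width=2 -> value=1 (bin 01); offset now 10 = byte 1 bit 2; 38 bits remain
Read 3: bits[10:15] width=5 -> value=17 (bin 10001); offset now 15 = byte 1 bit 7; 33 bits remain
Read 4: bits[15:16] width=1 -> value=0 (bin 0); offset now 16 = byte 2 bit 0; 32 bits remain
Read 5: bits[16:19] width=3 -> value=3 (bin 011); offset now 19 = byte 2 bit 3; 29 bits remain

Answer: 29 0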